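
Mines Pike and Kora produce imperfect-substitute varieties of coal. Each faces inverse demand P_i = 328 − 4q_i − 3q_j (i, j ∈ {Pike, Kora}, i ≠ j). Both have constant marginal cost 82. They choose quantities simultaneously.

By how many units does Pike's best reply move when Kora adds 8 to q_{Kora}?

-3

Mine Pike's profit: π = q_{Pike}(328 − 4q_{Pike} − 3q_{Kora}) − 82q_{Pike}.
∂π/∂q_{Pike} = 246 − 8q_{Pike} − 3q_{Kora} = 0 ⇒ q_{Pike} = 30.75 − 0.375q_{Kora}.
The reaction-function slope is −0.375, so an 8-unit rise in q_{Kora} moves q_{Pike} by −0.375 × 8 = −3. Pike's best response falls — the actions are strategic substitutes.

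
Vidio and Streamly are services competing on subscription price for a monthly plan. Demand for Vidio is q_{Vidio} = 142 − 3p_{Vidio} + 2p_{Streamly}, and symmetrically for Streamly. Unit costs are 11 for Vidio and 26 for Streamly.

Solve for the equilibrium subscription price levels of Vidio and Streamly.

46.5625, 52.1875

Vidio's profit: π = (p_{Vidio} − 11)(142 − 3p_{Vidio} + 2p_{Streamly}).
∂π/∂p_{Vidio} = 175 − 6p_{Vidio} + 2p_{Streamly} = 0 ⇒ p_{Vidio} = 175/6 + (1/3)p_{Streamly}.
Similarly p_{Streamly} = 110/3 + (1/3)p_{Vidio}.
Solving the two reaction functions simultaneously: (1 − (1/3)(1/3))p_{Vidio} = 175/6 + (1/3)·(110/3), so (8/9)p_{Vidio} = 745/18 and p_{Vidio} = 46.5625.
Then p_{Streamly} = 110/3 + (1/3)·46.5625 = 52.1875.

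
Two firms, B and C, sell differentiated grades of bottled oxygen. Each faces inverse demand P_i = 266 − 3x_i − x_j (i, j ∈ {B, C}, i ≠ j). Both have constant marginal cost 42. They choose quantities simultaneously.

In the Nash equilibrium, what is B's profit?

3072

Firm B's profit: π = x_B(266 − 3x_B − x_C) − 42x_B.
∂π/∂x_B = 224 − 6x_B − x_C = 0 ⇒ x_B = 112/3 − (1/6)x_C.
Setting x_B = x_C in the reaction function: x_B = 112/3 − (1/6)x_B, so x_B = (112/3) / (7/6) = 32.
P_B = 266 − 3·32 − 32 = 138.
Profit = (138 − 42)·32 = 3072.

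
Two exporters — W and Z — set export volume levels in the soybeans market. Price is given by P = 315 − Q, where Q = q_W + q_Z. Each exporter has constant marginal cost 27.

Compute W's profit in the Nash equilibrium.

9216

Exporter W's profit: π = q_W(315 − (q_W + q_Z)) − 27q_W.
∂π/∂q_W = 288 − 2q_W − q_Z = 0, so q_W = 144 − 0.5q_Z.
By symmetry q_Z = q_W; substituting into the reaction function, 1.5q_W = 144 and q_W = 96.
Price P = 315 − 192 = 123.
W's profit: (123 − 27)·96 = 9216.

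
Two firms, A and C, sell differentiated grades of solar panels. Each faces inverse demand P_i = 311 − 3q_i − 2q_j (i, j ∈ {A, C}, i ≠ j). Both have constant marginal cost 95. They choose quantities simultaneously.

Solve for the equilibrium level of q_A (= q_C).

Firm A's profit: π = q_A(311 − 3q_A − 2q_C) − 95q_A.
∂π/∂q_A = 216 − 6q_A − 2q_C = 0 ⇒ q_A = 36 − (1/3)q_C.
Setting q_A = q_C in the reaction function: q_A = 36 − (1/3)q_A, so q_A = 36 / (4/3) = 27.

27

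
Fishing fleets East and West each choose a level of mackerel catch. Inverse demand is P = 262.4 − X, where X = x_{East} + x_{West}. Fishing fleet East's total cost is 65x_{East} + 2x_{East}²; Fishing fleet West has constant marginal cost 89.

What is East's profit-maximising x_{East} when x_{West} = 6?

31.9

Fishing fleet East's profit: π = x_{East}(262.4 − (x_{East} + x_{West})) − 65x_{East} − 2x_{East}².
∂π/∂x_{East} = 197.4 − 6x_{East} − x_{West} = 0, so x_{East} = 32.9 − (1/6)x_{West}.
At x_{West} = 6: x_{East} = 32.9 − (1/6)·6 = 31.9.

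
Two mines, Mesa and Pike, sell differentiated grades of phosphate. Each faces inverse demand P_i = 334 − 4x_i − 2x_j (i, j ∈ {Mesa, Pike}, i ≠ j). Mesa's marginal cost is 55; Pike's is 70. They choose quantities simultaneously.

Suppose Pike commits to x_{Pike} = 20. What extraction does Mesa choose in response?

29.875

Mine Mesa's profit: π = x_{Mesa}(334 − 4x_{Mesa} − 2x_{Pike}) − 55x_{Mesa}.
∂π/∂x_{Mesa} = 279 − 8x_{Mesa} − 2x_{Pike} = 0 ⇒ x_{Mesa} = 34.875 − 0.25x_{Pike}.
At x_{Pike} = 20: x_{Mesa} = 34.875 − 0.25·20 = 29.875.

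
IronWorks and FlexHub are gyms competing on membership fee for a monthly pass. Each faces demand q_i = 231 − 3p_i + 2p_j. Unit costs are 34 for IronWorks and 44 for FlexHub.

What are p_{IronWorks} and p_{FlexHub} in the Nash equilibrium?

85.125, 88.875

IronWorks's profit: π = (p_{IronWorks} − 34)(231 − 3p_{IronWorks} + 2p_{FlexHub}).
∂π/∂p_{IronWorks} = 333 − 6p_{IronWorks} + 2p_{FlexHub} = 0 ⇒ p_{IronWorks} = 55.5 + (1/3)p_{FlexHub}.
Similarly p_{FlexHub} = 60.5 + (1/3)p_{IronWorks}.
Substituting the second reaction function into the first: p_{IronWorks} = 55.5 + (1/3)(60.5 + (1/3)p_{IronWorks}), which gives (8/9)p_{IronWorks} = 227/3 ⇒ p_{IronWorks} = 85.125.
Then p_{FlexHub} = 60.5 + (1/3)·85.125 = 88.875.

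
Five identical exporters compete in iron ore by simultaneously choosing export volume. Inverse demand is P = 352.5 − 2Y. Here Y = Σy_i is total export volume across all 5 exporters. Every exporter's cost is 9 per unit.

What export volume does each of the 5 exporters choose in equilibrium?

A representative exporter's profit is π_i = y_i(352.5 − 2Y) − 9y_i, with Y = y_i + Σ_{j≠i} y_j.
First-order condition: 343.5 − 4y_i − 2Σ_{j≠i} y_j = 0.
Imposing symmetry (y_j = y for all j) turns Σ_{j≠i} y_j into 4y, so 343.5 = 12y and y = 28.625.

28.625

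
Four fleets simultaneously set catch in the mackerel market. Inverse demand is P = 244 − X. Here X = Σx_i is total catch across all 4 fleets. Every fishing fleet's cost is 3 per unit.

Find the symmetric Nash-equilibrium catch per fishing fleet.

48.2

A representative fishing fleet's profit is π_i = x_i(244 − X) − 3x_i, with X = x_i + Σ_{j≠i} x_j.
First-order condition: 241 − 2x_i − Σ_{j≠i} x_j = 0.
In a symmetric equilibrium every fishing fleet chooses the same x, so Σ_{j≠i} x_j = 3x. The condition becomes 241 − 5x = 0, giving x = 241/5 = 48.2.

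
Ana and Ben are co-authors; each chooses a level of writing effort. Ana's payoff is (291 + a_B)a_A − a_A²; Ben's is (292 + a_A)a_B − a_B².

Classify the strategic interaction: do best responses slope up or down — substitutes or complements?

strategic complements

Expanding Ana's payoff: 291a_A + a_Ba_A − a_A².
∂π/∂a_A = 291 + a_B − 2a_A = 0, so a_A = 145.5 + 0.5a_B.
The best-response slope da_A/da_B = 0.5 > 0: the reaction function is upward-sloping, so the choices are strategic complements.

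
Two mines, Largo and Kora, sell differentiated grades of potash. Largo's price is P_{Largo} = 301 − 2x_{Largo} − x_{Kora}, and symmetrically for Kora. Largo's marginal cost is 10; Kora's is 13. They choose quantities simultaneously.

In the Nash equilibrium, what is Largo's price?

126.8

Mine Largo's profit: π = x_{Largo}(301 − 2x_{Largo} − x_{Kora}) − 10x_{Largo}.
∂π/∂x_{Largo} = 291 − 4x_{Largo} − x_{Kora} = 0 ⇒ x_{Largo} = 72.75 − 0.25x_{Kora}.
Similarly x_{Kora} = 72 − 0.25x_{Largo}.
Substituting the second reaction function into the first: x_{Largo} = 72.75 − 0.25(72 − 0.25x_{Largo}), which gives 0.9375x_{Largo} = 54.75 ⇒ x_{Largo} = 58.4.
Then x_{Kora} = 72 − 0.25·58.4 = 57.4.
P_{Largo} = 301 − 2·58.4 − 57.4 = 126.8.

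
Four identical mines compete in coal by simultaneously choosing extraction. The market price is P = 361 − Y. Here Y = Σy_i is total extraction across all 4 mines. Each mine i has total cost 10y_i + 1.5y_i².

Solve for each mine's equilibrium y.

43.875

A representative mine's profit is π_i = y_i(361 − Y) − 10y_i − 1.5y_i², with Y = y_i + Σ_{j≠i} y_j.
First-order condition: 351 − 5y_i − Σ_{j≠i} y_j = 0.
With identical mines, set every y_j = y: then 351 − 5y − 3y = 0, i.e. y = 351/8 = 43.875.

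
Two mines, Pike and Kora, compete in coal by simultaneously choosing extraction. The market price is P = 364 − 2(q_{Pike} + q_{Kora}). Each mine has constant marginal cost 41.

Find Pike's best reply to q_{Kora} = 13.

Mine Pike's profit: π = q_{Pike}(364 − 2(q_{Pike} + q_{Kora})) − 41q_{Pike}.
∂π/∂q_{Pike} = 323 − 4q_{Pike} − 2q_{Kora} = 0, so q_{Pike} = 80.75 − 0.5q_{Kora}.
At q_{Kora} = 13: q_{Pike} = 80.75 − 0.5·13 = 74.25.

74.25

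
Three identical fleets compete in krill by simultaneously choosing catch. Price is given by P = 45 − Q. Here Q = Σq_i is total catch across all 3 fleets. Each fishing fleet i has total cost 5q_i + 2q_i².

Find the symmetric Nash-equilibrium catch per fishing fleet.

5

A representative fishing fleet's profit is π_i = q_i(45 − Q) − 5q_i − 2q_i², with Q = q_i + Σ_{j≠i} q_j.
First-order condition: 40 − 6q_i − Σ_{j≠i} q_j = 0.
With identical fishing fleets, set every q_j = q: then 40 − 6q − 2q = 0, i.e. q = 40/8 = 5.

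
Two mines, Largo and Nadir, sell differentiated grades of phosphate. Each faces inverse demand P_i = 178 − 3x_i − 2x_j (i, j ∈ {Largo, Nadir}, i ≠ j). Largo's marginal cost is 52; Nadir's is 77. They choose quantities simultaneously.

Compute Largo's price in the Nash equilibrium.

Mine Largo's profit: π = x_{Largo}(178 − 3x_{Largo} − 2x_{Nadir}) − 52x_{Largo}.
∂π/∂x_{Largo} = 126 − 6x_{Largo} − 2x_{Nadir} = 0 ⇒ x_{Largo} = 21 − (1/3)x_{Nadir}.
Similarly x_{Nadir} = 101/6 − (1/3)x_{Largo}.
Solving the two reaction functions simultaneously: (1 − (−1/3)(−1/3))x_{Largo} = 21 − (1/3)·(101/6), so (8/9)x_{Largo} = 277/18 and x_{Largo} = 17.3125.
Then x_{Nadir} = 101/6 − (1/3)·17.3125 = 11.0625.
P_{Largo} = 178 − 3·17.3125 − 2·11.0625 = 103.9375.

103.9375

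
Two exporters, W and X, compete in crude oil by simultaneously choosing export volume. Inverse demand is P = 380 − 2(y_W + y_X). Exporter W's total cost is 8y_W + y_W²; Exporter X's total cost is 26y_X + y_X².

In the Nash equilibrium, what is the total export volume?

90.75

Exporter W's profit: π = y_W(380 − 2(y_W + y_X)) − 8y_W − y_W².
∂π/∂y_W = 372 − 6y_W − 2y_X = 0, so y_W = 62 − (1/3)y_X.
By the same steps for X: y_X = 59 − (1/3)y_W.
Plugging y_X into W's best response: y_W = 62 − (1/3)(59 − (1/3)y_W) ⇒ (8/9)y_W = 127/3, so y_W = 47.625.
Then y_X = 59 − (1/3)·47.625 = 43.125.
Total export volume: 47.625 + 43.125 = 90.75.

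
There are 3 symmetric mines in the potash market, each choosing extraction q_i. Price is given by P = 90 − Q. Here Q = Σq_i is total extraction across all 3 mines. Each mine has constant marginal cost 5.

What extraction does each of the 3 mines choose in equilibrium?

A representative mine's profit is π_i = q_i(90 − Q) − 5q_i, with Q = q_i + Σ_{j≠i} q_j.
First-order condition: 85 − 2q_i − Σ_{j≠i} q_j = 0.
In a symmetric equilibrium every mine chooses the same q, so Σ_{j≠i} q_j = 2q. The condition becomes 85 − 4q = 0, giving q = 85/4 = 21.25.

21.25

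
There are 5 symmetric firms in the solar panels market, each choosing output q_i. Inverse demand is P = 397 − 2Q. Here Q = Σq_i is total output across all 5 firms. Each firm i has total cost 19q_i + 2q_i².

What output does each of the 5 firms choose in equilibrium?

A representative firm's profit is π_i = q_i(397 − 2Q) − 19q_i − 2q_i², with Q = q_i + Σ_{j≠i} q_j.
First-order condition: 378 − 8q_i − 2Σ_{j≠i} q_j = 0.
With identical firms, set every q_j = q: then 378 − 8q − 8q = 0, i.e. q = 378/16 = 23.625.

23.625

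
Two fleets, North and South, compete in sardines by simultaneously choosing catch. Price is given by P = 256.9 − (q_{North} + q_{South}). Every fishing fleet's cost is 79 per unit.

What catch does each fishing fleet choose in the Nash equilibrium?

59.3

Fishing fleet North's profit: π = q_{North}(256.9 − (q_{North} + q_{South})) − 79q_{North}.
∂π/∂q_{North} = 177.9 − 2q_{North} − q_{South} = 0, so q_{North} = 88.95 − 0.5q_{South}.
The game is symmetric, so in equilibrium q_{South} = q_{North}: the reaction function gives 1.5q_{North} = 88.95, hence q_{North} = 59.3.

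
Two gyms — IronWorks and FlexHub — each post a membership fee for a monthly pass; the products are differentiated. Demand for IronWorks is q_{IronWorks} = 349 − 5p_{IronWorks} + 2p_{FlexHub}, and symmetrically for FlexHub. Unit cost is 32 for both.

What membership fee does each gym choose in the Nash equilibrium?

IronWorks's profit: π = (p_{IronWorks} − 32)(349 − 5p_{IronWorks} + 2p_{FlexHub}).
∂π/∂p_{IronWorks} = 509 − 10p_{IronWorks} + 2p_{FlexHub} = 0 ⇒ p_{IronWorks} = 50.9 + 0.2p_{FlexHub}.
By symmetry p_{FlexHub} = p_{IronWorks}; substituting into the reaction function, 0.8p_{IronWorks} = 50.9 and p_{IronWorks} = 63.625.

63.625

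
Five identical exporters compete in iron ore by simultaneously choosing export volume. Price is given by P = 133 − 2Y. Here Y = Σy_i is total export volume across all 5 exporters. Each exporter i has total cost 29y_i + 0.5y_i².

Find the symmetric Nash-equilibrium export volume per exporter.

A representative exporter's profit is π_i = y_i(133 − 2Y) − 29y_i − 0.5y_i², with Y = y_i + Σ_{j≠i} y_j.
First-order condition: 104 − 5y_i − 2Σ_{j≠i} y_j = 0.
Imposing symmetry (y_j = y for all j) turns Σ_{j≠i} y_j into 4y, so 104 = 13y and y = 8.

8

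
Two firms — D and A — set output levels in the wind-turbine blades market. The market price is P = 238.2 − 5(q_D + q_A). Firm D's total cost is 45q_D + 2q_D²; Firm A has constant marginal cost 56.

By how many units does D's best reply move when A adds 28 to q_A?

-10

Firm D's profit: π = q_D(238.2 − 5(q_D + q_A)) − 45q_D − 2q_D².
∂π/∂q_D = 193.2 − 14q_D − 5q_A = 0, so q_D = 13.8 − (5/14)q_A.
The reaction-function slope is −5/14, so a 28-unit rise in q_A moves q_D by −5/14 × 28 = −10. D's best response falls — the actions are strategic substitutes.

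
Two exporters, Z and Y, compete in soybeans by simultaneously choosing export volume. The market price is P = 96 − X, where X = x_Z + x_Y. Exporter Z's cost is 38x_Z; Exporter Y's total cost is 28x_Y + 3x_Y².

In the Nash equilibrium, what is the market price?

64.4

Exporter Z's profit: π = x_Z(96 − (x_Z + x_Y)) − 38x_Z.
∂π/∂x_Z = 58 − 2x_Z − x_Y = 0, so x_Z = 29 − 0.5x_Y.
For Y: ∂π/∂x_Y = 68 − 8x_Y − x_Z = 0 ⇒ x_Y = 8.5 − 0.125x_Z.
Solving the two reaction functions simultaneously: (1 − (−0.5)(−0.125))x_Z = 29 − 0.5·8.5, so 0.9375x_Z = 24.75 and x_Z = 26.4.
Then x_Y = 8.5 − 0.125·26.4 = 5.2.
Equilibrium price: P = 96 − 31.6 = 64.4.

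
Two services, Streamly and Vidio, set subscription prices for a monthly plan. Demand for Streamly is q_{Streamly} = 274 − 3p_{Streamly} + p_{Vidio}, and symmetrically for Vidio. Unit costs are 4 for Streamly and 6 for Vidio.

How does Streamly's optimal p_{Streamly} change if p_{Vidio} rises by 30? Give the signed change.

5

Streamly's profit: π = (p_{Streamly} − 4)(274 − 3p_{Streamly} + p_{Vidio}).
∂π/∂p_{Streamly} = 286 − 6p_{Streamly} + p_{Vidio} = 0 ⇒ p_{Streamly} = 143/3 + (1/6)p_{Vidio}.
The reaction-function slope is 1/6, so a 30-unit rise in p_{Vidio} moves p_{Streamly} by 1/6 × 30 = 5. Streamly's best response rises — the actions are strategic complements.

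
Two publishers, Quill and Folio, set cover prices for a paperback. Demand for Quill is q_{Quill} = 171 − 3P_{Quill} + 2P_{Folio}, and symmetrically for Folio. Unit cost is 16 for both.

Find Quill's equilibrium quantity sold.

116.25

Quill's profit: π = (P_{Quill} − 16)(171 − 3P_{Quill} + 2P_{Folio}).
∂π/∂P_{Quill} = 219 − 6P_{Quill} + 2P_{Folio} = 0 ⇒ P_{Quill} = 36.5 + (1/3)P_{Folio}.
The game is symmetric, so in equilibrium P_{Folio} = P_{Quill}: the reaction function gives (2/3)P_{Quill} = 36.5, hence P_{Quill} = 54.75.
q_{Quill} = 171 − 3·54.75 + 2·54.75 = 116.25.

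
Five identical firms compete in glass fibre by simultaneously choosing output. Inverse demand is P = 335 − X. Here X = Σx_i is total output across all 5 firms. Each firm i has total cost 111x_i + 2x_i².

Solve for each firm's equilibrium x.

A representative firm's profit is π_i = x_i(335 − X) − 111x_i − 2x_i², with X = x_i + Σ_{j≠i} x_j.
First-order condition: 224 − 6x_i − Σ_{j≠i} x_j = 0.
Imposing symmetry (x_j = x for all j) turns Σ_{j≠i} x_j into 4x, so 224 = 10x and x = 22.4.

22.4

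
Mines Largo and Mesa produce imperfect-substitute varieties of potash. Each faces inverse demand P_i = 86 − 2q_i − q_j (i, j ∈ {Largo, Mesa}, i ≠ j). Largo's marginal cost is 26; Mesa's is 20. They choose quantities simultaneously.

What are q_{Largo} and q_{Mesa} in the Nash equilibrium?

11.6, 13.6

Mine Largo's profit: π = q_{Largo}(86 − 2q_{Largo} − q_{Mesa}) − 26q_{Largo}.
∂π/∂q_{Largo} = 60 − 4q_{Largo} − q_{Mesa} = 0 ⇒ q_{Largo} = 15 − 0.25q_{Mesa}.
Similarly q_{Mesa} = 16.5 − 0.25q_{Largo}.
Solving the two reaction functions simultaneously: (1 − (−0.25)(−0.25))q_{Largo} = 15 − 0.25·16.5, so 0.9375q_{Largo} = 10.875 and q_{Largo} = 11.6.
Then q_{Mesa} = 16.5 − 0.25·11.6 = 13.6.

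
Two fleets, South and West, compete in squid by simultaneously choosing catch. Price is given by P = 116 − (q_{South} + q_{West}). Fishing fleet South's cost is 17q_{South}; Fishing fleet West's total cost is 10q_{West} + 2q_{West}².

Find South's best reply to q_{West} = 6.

Fishing fleet South's profit: π = q_{South}(116 − (q_{South} + q_{West})) − 17q_{South}.
∂π/∂q_{South} = 99 − 2q_{South} − q_{West} = 0, so q_{South} = 49.5 − 0.5q_{West}.
At q_{West} = 6: q_{South} = 49.5 − 0.5·6 = 46.5.

46.5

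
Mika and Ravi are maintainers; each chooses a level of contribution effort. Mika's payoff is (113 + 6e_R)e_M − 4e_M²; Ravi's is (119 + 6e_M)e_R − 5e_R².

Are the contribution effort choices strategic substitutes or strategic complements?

Expanding Mika's payoff: 113e_M + 6e_Re_M − 4e_M².
∂π/∂e_M = 113 + 6e_R − 8e_M = 0, so e_M = 14.125 + 0.75e_R.
The best-response slope de_M/de_R = 0.75 > 0: the reaction function is upward-sloping, so the choices are strategic complements.

strategic complements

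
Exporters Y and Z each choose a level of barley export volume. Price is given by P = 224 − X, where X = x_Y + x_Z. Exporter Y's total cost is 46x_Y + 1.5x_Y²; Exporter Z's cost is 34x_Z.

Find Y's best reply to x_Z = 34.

Exporter Y's profit: π = x_Y(224 − (x_Y + x_Z)) − 46x_Y − 1.5x_Y².
∂π/∂x_Y = 178 − 5x_Y − x_Z = 0, so x_Y = 35.6 − 0.2x_Z.
At x_Z = 34: x_Y = 35.6 − 0.2·34 = 28.8.

28.8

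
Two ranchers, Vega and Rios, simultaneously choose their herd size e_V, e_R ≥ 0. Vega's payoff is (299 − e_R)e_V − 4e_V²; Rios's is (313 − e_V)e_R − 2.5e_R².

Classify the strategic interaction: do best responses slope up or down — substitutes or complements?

strategic substitutes

Expanding Vega's payoff: 299e_V − e_Re_V − 4e_V².
∂π/∂e_V = 299 − e_R − 8e_V = 0, so e_V = 37.375 − 0.125e_R.
The best-response slope de_V/de_R = −0.125 < 0: the reaction function is downward-sloping, so the choices are strategic substitutes.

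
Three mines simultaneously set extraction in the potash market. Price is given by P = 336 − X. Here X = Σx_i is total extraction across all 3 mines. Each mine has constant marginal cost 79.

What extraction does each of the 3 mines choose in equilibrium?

A representative mine's profit is π_i = x_i(336 − X) − 79x_i, with X = x_i + Σ_{j≠i} x_j.
First-order condition: 257 − 2x_i − Σ_{j≠i} x_j = 0.
In a symmetric equilibrium every mine chooses the same x, so Σ_{j≠i} x_j = 2x. The condition becomes 257 − 4x = 0, giving x = 257/4 = 64.25.

64.25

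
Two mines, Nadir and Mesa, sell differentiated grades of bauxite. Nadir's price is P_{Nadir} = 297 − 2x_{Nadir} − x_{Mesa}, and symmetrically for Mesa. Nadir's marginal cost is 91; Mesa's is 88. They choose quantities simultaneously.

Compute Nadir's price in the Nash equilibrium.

173

Mine Nadir's profit: π = x_{Nadir}(297 − 2x_{Nadir} − x_{Mesa}) − 91x_{Nadir}.
∂π/∂x_{Nadir} = 206 − 4x_{Nadir} − x_{Mesa} = 0 ⇒ x_{Nadir} = 51.5 − 0.25x_{Mesa}.
Similarly x_{Mesa} = 52.25 − 0.25x_{Nadir}.
Plugging x_{Mesa} into Nadir's best response: x_{Nadir} = 51.5 − 0.25(52.25 − 0.25x_{Nadir}) ⇒ 0.9375x_{Nadir} = 38.4375, so x_{Nadir} = 41.
Then x_{Mesa} = 52.25 − 0.25·41 = 42.
P_{Nadir} = 297 − 2·41 − 42 = 173.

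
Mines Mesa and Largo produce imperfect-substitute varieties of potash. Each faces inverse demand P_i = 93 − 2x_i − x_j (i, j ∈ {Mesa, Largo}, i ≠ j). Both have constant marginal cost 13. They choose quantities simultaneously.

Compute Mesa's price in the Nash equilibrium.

45

Mine Mesa's profit: π = x_{Mesa}(93 − 2x_{Mesa} − x_{Largo}) − 13x_{Mesa}.
∂π/∂x_{Mesa} = 80 − 4x_{Mesa} − x_{Largo} = 0 ⇒ x_{Mesa} = 20 − 0.25x_{Largo}.
Setting x_{Mesa} = x_{Largo} in the reaction function: x_{Mesa} = 20 − 0.25x_{Mesa}, so x_{Mesa} = 20 / 1.25 = 16.
P_{Mesa} = 93 − 2·16 − 16 = 45.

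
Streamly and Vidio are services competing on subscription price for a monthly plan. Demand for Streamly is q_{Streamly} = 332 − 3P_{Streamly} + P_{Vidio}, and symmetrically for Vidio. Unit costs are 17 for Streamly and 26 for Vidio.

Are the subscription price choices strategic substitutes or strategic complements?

Streamly's profit: π = (P_{Streamly} − 17)(332 − 3P_{Streamly} + P_{Vidio}).
∂π/∂P_{Streamly} = 383 − 6P_{Streamly} + P_{Vidio} = 0 ⇒ P_{Streamly} = 383/6 + (1/6)P_{Vidio}.
The best-response slope dP_{Streamly}/dP_{Vidio} = 1/6 > 0: the reaction function is upward-sloping, so the choices are strategic complements.

strategic complements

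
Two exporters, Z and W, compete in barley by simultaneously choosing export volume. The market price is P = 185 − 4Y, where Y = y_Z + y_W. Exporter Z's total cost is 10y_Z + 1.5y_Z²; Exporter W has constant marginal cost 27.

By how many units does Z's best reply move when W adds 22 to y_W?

Exporter Z's profit: π = y_Z(185 − 4(y_Z + y_W)) − 10y_Z − 1.5y_Z².
∂π/∂y_Z = 175 − 11y_Z − 4y_W = 0, so y_Z = 175/11 − (4/11)y_W.
The reaction-function slope is −4/11, so a 22-unit rise in y_W moves y_Z by −4/11 × 22 = −8. Z's best response falls — the actions are strategic substitutes.

-8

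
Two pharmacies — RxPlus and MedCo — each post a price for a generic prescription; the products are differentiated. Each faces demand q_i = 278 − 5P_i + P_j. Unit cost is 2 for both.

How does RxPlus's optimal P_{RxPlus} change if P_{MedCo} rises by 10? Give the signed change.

1

RxPlus's profit: π = (P_{RxPlus} − 2)(278 − 5P_{RxPlus} + P_{MedCo}).
∂π/∂P_{RxPlus} = 288 − 10P_{RxPlus} + P_{MedCo} = 0 ⇒ P_{RxPlus} = 28.8 + 0.1P_{MedCo}.
The reaction-function slope is 0.1, so a 10-unit rise in P_{MedCo} moves P_{RxPlus} by 0.1 × 10 = 1. RxPlus's best response rises — the actions are strategic complements.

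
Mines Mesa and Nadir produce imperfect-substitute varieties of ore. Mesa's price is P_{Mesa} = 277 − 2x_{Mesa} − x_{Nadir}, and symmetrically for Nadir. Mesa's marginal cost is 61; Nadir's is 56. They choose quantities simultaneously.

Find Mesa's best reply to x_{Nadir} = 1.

Mine Mesa's profit: π = x_{Mesa}(277 − 2x_{Mesa} − x_{Nadir}) − 61x_{Mesa}.
∂π/∂x_{Mesa} = 216 − 4x_{Mesa} − x_{Nadir} = 0 ⇒ x_{Mesa} = 54 − 0.25x_{Nadir}.
At x_{Nadir} = 1: x_{Mesa} = 54 − 0.25·1 = 53.75.

53.75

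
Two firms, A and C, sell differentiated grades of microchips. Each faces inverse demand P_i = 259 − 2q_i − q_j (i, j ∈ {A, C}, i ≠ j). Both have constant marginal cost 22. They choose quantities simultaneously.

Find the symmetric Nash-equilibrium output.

Firm A's profit: π = q_A(259 − 2q_A − q_C) − 22q_A.
∂π/∂q_A = 237 − 4q_A − q_C = 0 ⇒ q_A = 59.25 − 0.25q_C.
The game is symmetric, so in equilibrium q_C = q_A: the reaction function gives 1.25q_A = 59.25, hence q_A = 47.4.

47.4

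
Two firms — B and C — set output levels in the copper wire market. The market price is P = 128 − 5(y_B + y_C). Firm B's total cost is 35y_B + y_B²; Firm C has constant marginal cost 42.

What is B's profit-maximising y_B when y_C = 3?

Firm B's profit: π = y_B(128 − 5(y_B + y_C)) − 35y_B − y_B².
∂π/∂y_B = 93 − 12y_B − 5y_C = 0, so y_B = 7.75 − (5/12)y_C.
At y_C = 3: y_B = 7.75 − (5/12)·3 = 6.5.

6.5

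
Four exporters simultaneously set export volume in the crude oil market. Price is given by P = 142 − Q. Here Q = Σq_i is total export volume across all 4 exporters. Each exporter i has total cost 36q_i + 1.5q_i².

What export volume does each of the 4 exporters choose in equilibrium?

A representative exporter's profit is π_i = q_i(142 − Q) − 36q_i − 1.5q_i², with Q = q_i + Σ_{j≠i} q_j.
First-order condition: 106 − 5q_i − Σ_{j≠i} q_j = 0.
Imposing symmetry (q_j = q for all j) turns Σ_{j≠i} q_j into 3q, so 106 = 8q and q = 13.25.

13.25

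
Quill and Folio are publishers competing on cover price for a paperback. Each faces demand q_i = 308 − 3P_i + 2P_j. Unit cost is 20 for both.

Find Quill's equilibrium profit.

15552

Quill's profit: π = (P_{Quill} − 20)(308 − 3P_{Quill} + 2P_{Folio}).
∂π/∂P_{Quill} = 368 − 6P_{Quill} + 2P_{Folio} = 0 ⇒ P_{Quill} = 184/3 + (1/3)P_{Folio}.
The game is symmetric, so in equilibrium P_{Folio} = P_{Quill}: the reaction function gives (2/3)P_{Quill} = 184/3, hence P_{Quill} = 92.
q_{Quill} = 308 − 3·92 + 2·92 = 216.
Profit = (92 − 20)·216 = 15552.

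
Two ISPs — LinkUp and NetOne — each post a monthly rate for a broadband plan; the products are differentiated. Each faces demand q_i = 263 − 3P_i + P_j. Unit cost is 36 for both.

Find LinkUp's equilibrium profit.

4377.72

LinkUp's profit: π = (P_{LinkUp} − 36)(263 − 3P_{LinkUp} + P_{NetOne}).
∂π/∂P_{LinkUp} = 371 − 6P_{LinkUp} + P_{NetOne} = 0 ⇒ P_{LinkUp} = 371/6 + (1/6)P_{NetOne}.
By symmetry P_{NetOne} = P_{LinkUp}; substituting into the reaction function, (5/6)P_{LinkUp} = 371/6 and P_{LinkUp} = 74.2.
q_{LinkUp} = 263 − 3·74.2 + 74.2 = 114.6.
Profit = (74.2 − 36)·114.6 = 4377.72.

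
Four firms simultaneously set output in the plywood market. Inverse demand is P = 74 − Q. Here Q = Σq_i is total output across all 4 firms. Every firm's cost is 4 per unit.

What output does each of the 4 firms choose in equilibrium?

A representative firm's profit is π_i = q_i(74 − Q) − 4q_i, with Q = q_i + Σ_{j≠i} q_j.
First-order condition: 70 − 2q_i − Σ_{j≠i} q_j = 0.
With identical firms, set every q_j = q: then 70 − 2q − 3q = 0, i.e. q = 70/5 = 14.

14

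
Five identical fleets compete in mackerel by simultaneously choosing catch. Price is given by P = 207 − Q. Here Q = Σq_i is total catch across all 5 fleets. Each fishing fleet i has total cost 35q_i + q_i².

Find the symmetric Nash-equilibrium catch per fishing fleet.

A representative fishing fleet's profit is π_i = q_i(207 − Q) − 35q_i − q_i², with Q = q_i + Σ_{j≠i} q_j.
First-order condition: 172 − 4q_i − Σ_{j≠i} q_j = 0.
In a symmetric equilibrium every fishing fleet chooses the same q, so Σ_{j≠i} q_j = 4q. The condition becomes 172 − 8q = 0, giving q = 172/8 = 21.5.

21.5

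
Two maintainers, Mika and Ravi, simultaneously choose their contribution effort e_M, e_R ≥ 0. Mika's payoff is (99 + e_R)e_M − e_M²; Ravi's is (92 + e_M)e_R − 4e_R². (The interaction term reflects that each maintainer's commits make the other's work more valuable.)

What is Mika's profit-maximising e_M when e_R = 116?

107.5

Expanding Mika's payoff: 99e_M + e_Re_M − e_M².
∂π/∂e_M = 99 + e_R − 2e_M = 0, so e_M = 49.5 + 0.5e_R.
At e_R = 116: e_M = 49.5 + 0.5·116 = 107.5.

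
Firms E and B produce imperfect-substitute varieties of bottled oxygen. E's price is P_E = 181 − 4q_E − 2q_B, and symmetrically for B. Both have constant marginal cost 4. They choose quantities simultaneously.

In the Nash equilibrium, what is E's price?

74.8

Firm E's profit: π = q_E(181 − 4q_E − 2q_B) − 4q_E.
∂π/∂q_E = 177 − 8q_E − 2q_B = 0 ⇒ q_E = 22.125 − 0.25q_B.
Setting q_E = q_B in the reaction function: q_E = 22.125 − 0.25q_E, so q_E = 22.125 / 1.25 = 17.7.
P_E = 181 − 4·17.7 − 2·17.7 = 74.8.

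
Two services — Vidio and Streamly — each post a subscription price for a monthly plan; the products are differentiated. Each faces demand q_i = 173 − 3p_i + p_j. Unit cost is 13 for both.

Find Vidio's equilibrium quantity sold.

Vidio's profit: π = (p_{Vidio} − 13)(173 − 3p_{Vidio} + p_{Streamly}).
∂π/∂p_{Vidio} = 212 − 6p_{Vidio} + p_{Streamly} = 0 ⇒ p_{Vidio} = 106/3 + (1/6)p_{Streamly}.
By symmetry p_{Streamly} = p_{Vidio}; substituting into the reaction function, (5/6)p_{Vidio} = 106/3 and p_{Vidio} = 42.4.
q_{Vidio} = 173 − 3·42.4 + 42.4 = 88.2.

88.2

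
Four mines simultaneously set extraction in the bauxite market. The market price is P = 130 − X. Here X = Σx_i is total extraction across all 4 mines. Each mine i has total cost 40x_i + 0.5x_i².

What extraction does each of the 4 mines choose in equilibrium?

15

A representative mine's profit is π_i = x_i(130 − X) − 40x_i − 0.5x_i², with X = x_i + Σ_{j≠i} x_j.
First-order condition: 90 − 3x_i − Σ_{j≠i} x_j = 0.
In a symmetric equilibrium every mine chooses the same x, so Σ_{j≠i} x_j = 3x. The condition becomes 90 − 6x = 0, giving x = 90/6 = 15.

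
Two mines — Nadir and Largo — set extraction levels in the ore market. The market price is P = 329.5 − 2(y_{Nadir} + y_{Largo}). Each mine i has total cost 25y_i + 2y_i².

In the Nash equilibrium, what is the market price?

Mine Nadir's profit: π = y_{Nadir}(329.5 − 2(y_{Nadir} + y_{Largo})) − 25y_{Nadir} − 2y_{Nadir}².
∂π/∂y_{Nadir} = 304.5 − 8y_{Nadir} − 2y_{Largo} = 0, so y_{Nadir} = 38.0625 − 0.25y_{Largo}.
Setting y_{Nadir} = y_{Largo} in the reaction function: y_{Nadir} = 38.0625 − 0.25y_{Nadir}, so y_{Nadir} = 38.0625 / 1.25 = 30.45.
Equilibrium price: P = 329.5 − 2·60.9 = 207.7.

207.7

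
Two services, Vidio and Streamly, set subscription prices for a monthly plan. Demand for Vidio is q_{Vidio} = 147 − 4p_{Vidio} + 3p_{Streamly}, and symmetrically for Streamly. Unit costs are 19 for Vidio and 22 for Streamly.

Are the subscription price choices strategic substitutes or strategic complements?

Vidio's profit: π = (p_{Vidio} − 19)(147 − 4p_{Vidio} + 3p_{Streamly}).
∂π/∂p_{Vidio} = 223 − 8p_{Vidio} + 3p_{Streamly} = 0 ⇒ p_{Vidio} = 27.875 + 0.375p_{Streamly}.
The best-response slope dp_{Vidio}/dp_{Streamly} = 0.375 > 0: the reaction function is upward-sloping, so the choices are strategic complements.

strategic complements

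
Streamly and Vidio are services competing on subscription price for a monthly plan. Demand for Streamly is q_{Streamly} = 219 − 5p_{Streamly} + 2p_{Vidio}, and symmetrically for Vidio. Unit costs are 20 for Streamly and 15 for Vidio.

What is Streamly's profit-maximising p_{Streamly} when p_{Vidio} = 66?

45.1

Streamly's profit: π = (p_{Streamly} − 20)(219 − 5p_{Streamly} + 2p_{Vidio}).
∂π/∂p_{Streamly} = 319 − 10p_{Streamly} + 2p_{Vidio} = 0 ⇒ p_{Streamly} = 31.9 + 0.2p_{Vidio}.
At p_{Vidio} = 66: p_{Streamly} = 31.9 + 0.2·66 = 45.1.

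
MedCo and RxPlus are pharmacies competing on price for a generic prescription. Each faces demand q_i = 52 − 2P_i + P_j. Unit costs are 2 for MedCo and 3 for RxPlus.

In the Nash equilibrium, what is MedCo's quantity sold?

33.6

MedCo's profit: π = (P_{MedCo} − 2)(52 − 2P_{MedCo} + P_{RxPlus}).
∂π/∂P_{MedCo} = 56 − 4P_{MedCo} + P_{RxPlus} = 0 ⇒ P_{MedCo} = 14 + 0.25P_{RxPlus}.
Similarly P_{RxPlus} = 14.5 + 0.25P_{MedCo}.
Solving the two reaction functions simultaneously: (1 − (0.25)(0.25))P_{MedCo} = 14 + 0.25·14.5, so 0.9375P_{MedCo} = 17.625 and P_{MedCo} = 18.8.
Then P_{RxPlus} = 14.5 + 0.25·18.8 = 19.2.
q_{MedCo} = 52 − 2·18.8 + 19.2 = 33.6.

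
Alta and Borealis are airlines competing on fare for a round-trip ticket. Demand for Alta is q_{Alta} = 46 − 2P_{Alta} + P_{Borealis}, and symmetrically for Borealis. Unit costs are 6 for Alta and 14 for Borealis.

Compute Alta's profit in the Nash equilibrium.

414.72

Alta's profit: π = (P_{Alta} − 6)(46 − 2P_{Alta} + P_{Borealis}).
∂π/∂P_{Alta} = 58 − 4P_{Alta} + P_{Borealis} = 0 ⇒ P_{Alta} = 14.5 + 0.25P_{Borealis}.
Similarly P_{Borealis} = 18.5 + 0.25P_{Alta}.
Substituting the second reaction function into the first: P_{Alta} = 14.5 + 0.25(18.5 + 0.25P_{Alta}), which gives 0.9375P_{Alta} = 19.125 ⇒ P_{Alta} = 20.4.
Then P_{Borealis} = 18.5 + 0.25·20.4 = 23.6.
q_{Alta} = 46 − 2·20.4 + 23.6 = 28.8.
Profit = (20.4 − 6)·28.8 = 414.72.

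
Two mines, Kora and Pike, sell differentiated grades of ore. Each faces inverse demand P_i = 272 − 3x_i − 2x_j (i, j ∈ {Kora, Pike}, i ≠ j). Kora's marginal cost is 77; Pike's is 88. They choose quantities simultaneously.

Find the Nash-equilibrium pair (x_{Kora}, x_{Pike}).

Mine Kora's profit: π = x_{Kora}(272 − 3x_{Kora} − 2x_{Pike}) − 77x_{Kora}.
∂π/∂x_{Kora} = 195 − 6x_{Kora} − 2x_{Pike} = 0 ⇒ x_{Kora} = 32.5 − (1/3)x_{Pike}.
Similarly x_{Pike} = 92/3 − (1/3)x_{Kora}.
Solving the two reaction functions simultaneously: (1 − (−1/3)(−1/3))x_{Kora} = 32.5 − (1/3)·(92/3), so (8/9)x_{Kora} = 401/18 and x_{Kora} = 25.0625.
Then x_{Pike} = 92/3 − (1/3)·25.0625 = 22.3125.

25.0625, 22.3125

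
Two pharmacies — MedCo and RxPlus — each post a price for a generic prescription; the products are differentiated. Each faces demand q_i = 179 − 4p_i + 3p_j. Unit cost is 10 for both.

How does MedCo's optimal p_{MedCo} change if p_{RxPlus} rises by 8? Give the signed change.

MedCo's profit: π = (p_{MedCo} − 10)(179 − 4p_{MedCo} + 3p_{RxPlus}).
∂π/∂p_{MedCo} = 219 − 8p_{MedCo} + 3p_{RxPlus} = 0 ⇒ p_{MedCo} = 27.375 + 0.375p_{RxPlus}.
The reaction-function slope is 0.375, so an 8-unit rise in p_{RxPlus} moves p_{MedCo} by 0.375 × 8 = 3. MedCo's best response rises — the actions are strategic complements.

3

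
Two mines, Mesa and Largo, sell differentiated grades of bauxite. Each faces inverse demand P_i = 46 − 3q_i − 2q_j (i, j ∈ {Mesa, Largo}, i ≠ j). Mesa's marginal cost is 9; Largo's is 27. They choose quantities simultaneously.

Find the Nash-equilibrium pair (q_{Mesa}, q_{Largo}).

5.75, 1.25

Mine Mesa's profit: π = q_{Mesa}(46 − 3q_{Mesa} − 2q_{Largo}) − 9q_{Mesa}.
∂π/∂q_{Mesa} = 37 − 6q_{Mesa} − 2q_{Largo} = 0 ⇒ q_{Mesa} = 37/6 − (1/3)q_{Largo}.
Similarly q_{Largo} = 19/6 − (1/3)q_{Mesa}.
Substituting the second reaction function into the first: q_{Mesa} = 37/6 − (1/3)(19/6 − (1/3)q_{Mesa}), which gives (8/9)q_{Mesa} = 46/9 ⇒ q_{Mesa} = 5.75.
Then q_{Largo} = 19/6 − (1/3)·5.75 = 1.25.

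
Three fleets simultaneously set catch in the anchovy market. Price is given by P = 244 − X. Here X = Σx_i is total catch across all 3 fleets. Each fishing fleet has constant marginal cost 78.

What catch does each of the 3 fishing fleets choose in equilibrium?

A representative fishing fleet's profit is π_i = x_i(244 − X) − 78x_i, with X = x_i + Σ_{j≠i} x_j.
First-order condition: 166 − 2x_i − Σ_{j≠i} x_j = 0.
In a symmetric equilibrium every fishing fleet chooses the same x, so Σ_{j≠i} x_j = 2x. The condition becomes 166 − 4x = 0, giving x = 166/4 = 41.5.

41.5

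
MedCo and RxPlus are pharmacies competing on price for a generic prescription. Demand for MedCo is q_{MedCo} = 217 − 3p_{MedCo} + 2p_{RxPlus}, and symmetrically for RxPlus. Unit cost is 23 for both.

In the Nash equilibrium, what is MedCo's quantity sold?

145.5

MedCo's profit: π = (p_{MedCo} − 23)(217 − 3p_{MedCo} + 2p_{RxPlus}).
∂π/∂p_{MedCo} = 286 − 6p_{MedCo} + 2p_{RxPlus} = 0 ⇒ p_{MedCo} = 143/3 + (1/3)p_{RxPlus}.
Setting p_{MedCo} = p_{RxPlus} in the reaction function: p_{MedCo} = 143/3 + (1/3)p_{MedCo}, so p_{MedCo} = (143/3) / (2/3) = 71.5.
q_{MedCo} = 217 − 3·71.5 + 2·71.5 = 145.5.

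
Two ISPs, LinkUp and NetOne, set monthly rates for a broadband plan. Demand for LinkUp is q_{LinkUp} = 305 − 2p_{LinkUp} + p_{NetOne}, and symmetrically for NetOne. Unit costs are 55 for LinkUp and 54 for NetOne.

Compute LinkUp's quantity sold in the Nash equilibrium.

LinkUp's profit: π = (p_{LinkUp} − 55)(305 − 2p_{LinkUp} + p_{NetOne}).
∂π/∂p_{LinkUp} = 415 − 4p_{LinkUp} + p_{NetOne} = 0 ⇒ p_{LinkUp} = 103.75 + 0.25p_{NetOne}.
Similarly p_{NetOne} = 103.25 + 0.25p_{LinkUp}.
Substituting the second reaction function into the first: p_{LinkUp} = 103.75 + 0.25(103.25 + 0.25p_{LinkUp}), which gives 0.9375p_{LinkUp} = 129.5625 ⇒ p_{LinkUp} = 138.2.
Then p_{NetOne} = 103.25 + 0.25·138.2 = 137.8.
q_{LinkUp} = 305 − 2·138.2 + 137.8 = 166.4.

166.4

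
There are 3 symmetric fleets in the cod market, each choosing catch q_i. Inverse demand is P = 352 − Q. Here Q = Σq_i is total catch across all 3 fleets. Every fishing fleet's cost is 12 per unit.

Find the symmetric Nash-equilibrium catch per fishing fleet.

85

A representative fishing fleet's profit is π_i = q_i(352 − Q) − 12q_i, with Q = q_i + Σ_{j≠i} q_j.
First-order condition: 340 − 2q_i − Σ_{j≠i} q_j = 0.
Imposing symmetry (q_j = q for all j) turns Σ_{j≠i} q_j into 2q, so 340 = 4q and q = 85.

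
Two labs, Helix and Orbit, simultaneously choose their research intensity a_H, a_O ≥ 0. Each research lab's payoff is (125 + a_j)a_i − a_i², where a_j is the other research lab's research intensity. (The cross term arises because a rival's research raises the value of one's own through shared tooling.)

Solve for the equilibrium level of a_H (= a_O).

Helix's payoff is (125 + a_O)a_H − a_H².
∂π/∂a_H = 125 + a_O − 2a_H = 0, so a_H = 62.5 + 0.5a_O.
By symmetry a_O = a_H; substituting into the reaction function, 0.5a_H = 62.5 and a_H = 125.

125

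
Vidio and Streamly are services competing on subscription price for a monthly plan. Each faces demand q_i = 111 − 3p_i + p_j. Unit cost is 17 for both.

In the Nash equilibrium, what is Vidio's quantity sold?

46.2

Vidio's profit: π = (p_{Vidio} − 17)(111 − 3p_{Vidio} + p_{Streamly}).
∂π/∂p_{Vidio} = 162 − 6p_{Vidio} + p_{Streamly} = 0 ⇒ p_{Vidio} = 27 + (1/6)p_{Streamly}.
Setting p_{Vidio} = p_{Streamly} in the reaction function: p_{Vidio} = 27 + (1/6)p_{Vidio}, so p_{Vidio} = 27 / (5/6) = 32.4.
q_{Vidio} = 111 − 3·32.4 + 32.4 = 46.2.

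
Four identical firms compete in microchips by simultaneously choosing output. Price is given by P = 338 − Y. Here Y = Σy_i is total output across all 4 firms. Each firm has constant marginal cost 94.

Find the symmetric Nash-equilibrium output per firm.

A representative firm's profit is π_i = y_i(338 − Y) − 94y_i, with Y = y_i + Σ_{j≠i} y_j.
First-order condition: 244 − 2y_i − Σ_{j≠i} y_j = 0.
With identical firms, set every y_j = y: then 244 − 2y − 3y = 0, i.e. y = 244/5 = 48.8.

48.8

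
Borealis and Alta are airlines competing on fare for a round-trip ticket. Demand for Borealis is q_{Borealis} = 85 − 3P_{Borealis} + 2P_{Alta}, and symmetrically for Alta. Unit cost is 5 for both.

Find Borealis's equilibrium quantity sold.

Borealis's profit: π = (P_{Borealis} − 5)(85 − 3P_{Borealis} + 2P_{Alta}).
∂π/∂P_{Borealis} = 100 − 6P_{Borealis} + 2P_{Alta} = 0 ⇒ P_{Borealis} = 50/3 + (1/3)P_{Alta}.
Setting P_{Borealis} = P_{Alta} in the reaction function: P_{Borealis} = 50/3 + (1/3)P_{Borealis}, so P_{Borealis} = (50/3) / (2/3) = 25.
q_{Borealis} = 85 − 3·25 + 2·25 = 60.

60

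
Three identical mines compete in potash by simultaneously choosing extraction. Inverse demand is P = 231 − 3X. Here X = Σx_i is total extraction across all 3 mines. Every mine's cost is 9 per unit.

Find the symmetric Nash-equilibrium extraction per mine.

18.5

A representative mine's profit is π_i = x_i(231 − 3X) − 9x_i, with X = x_i + Σ_{j≠i} x_j.
First-order condition: 222 − 6x_i − 3Σ_{j≠i} x_j = 0.
In a symmetric equilibrium every mine chooses the same x, so Σ_{j≠i} x_j = 2x. The condition becomes 222 − 12x = 0, giving x = 222/12 = 18.5.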